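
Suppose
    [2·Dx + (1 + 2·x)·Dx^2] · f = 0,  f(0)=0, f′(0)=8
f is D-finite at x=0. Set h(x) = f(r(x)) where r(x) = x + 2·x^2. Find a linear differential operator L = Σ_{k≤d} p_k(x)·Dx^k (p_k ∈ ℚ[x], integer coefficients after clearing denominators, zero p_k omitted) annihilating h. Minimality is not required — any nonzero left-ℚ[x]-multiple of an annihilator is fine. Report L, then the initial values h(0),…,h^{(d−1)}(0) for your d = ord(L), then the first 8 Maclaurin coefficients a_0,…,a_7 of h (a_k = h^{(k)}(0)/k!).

L = (-2 + 8·x + 16·x^2)·Dx + (1 + 6·x + 12·x^2 + 16·x^3)·Dx^2  (order 2).
h: a_k = 0, 8, 8, -64/3, 16, 128/5, -256/3, 512/7, …
ICs: h(0) = 0, h′(0) = 8.

f: a_k = 0, 8, -8, 32/3, -16, 128/5, -128/3, 512/7, …
h₀=f(r): pull back L_f along r ⇒ L₀.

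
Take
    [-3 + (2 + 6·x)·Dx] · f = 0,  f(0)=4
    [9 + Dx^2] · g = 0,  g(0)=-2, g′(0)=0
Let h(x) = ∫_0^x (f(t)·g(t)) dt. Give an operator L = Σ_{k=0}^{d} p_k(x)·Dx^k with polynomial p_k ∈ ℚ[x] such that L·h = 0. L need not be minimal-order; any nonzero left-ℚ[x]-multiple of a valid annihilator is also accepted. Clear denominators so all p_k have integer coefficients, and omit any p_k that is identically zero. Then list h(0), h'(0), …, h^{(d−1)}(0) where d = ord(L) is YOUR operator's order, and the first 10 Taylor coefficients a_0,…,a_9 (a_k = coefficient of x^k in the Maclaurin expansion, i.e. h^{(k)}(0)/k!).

f: a_k = 4, 6, -9/2, 27/4, -405/32, 1701/64, -15309/256, 72171/512, -2814669/8192, 14073345/16384, …
g: a_k = -2, 0, 9, 0, -27/4, 0, 81/40, 0, -729/2240, 0, …
L₀ := L_f ⊗_s L_g (sym. prod.), ord ≤ 2.
h=∫h₀ ⇒ L = L₀·Dx.
L = (63 + 216·x + 324·x^2)·Dx + (-12 - 36·x)·Dx^2 + (4 + 24·x + 36·x^2)·Dx^3  (order 3).
h: a_k = 0, -8, -6, 15, 81/8, -135/16, -351/64, 28269/4480, -97443/10240, 3567807/143360, …
ICs: h(0) = 0, h′(0) = -8, h′′(0) = -12.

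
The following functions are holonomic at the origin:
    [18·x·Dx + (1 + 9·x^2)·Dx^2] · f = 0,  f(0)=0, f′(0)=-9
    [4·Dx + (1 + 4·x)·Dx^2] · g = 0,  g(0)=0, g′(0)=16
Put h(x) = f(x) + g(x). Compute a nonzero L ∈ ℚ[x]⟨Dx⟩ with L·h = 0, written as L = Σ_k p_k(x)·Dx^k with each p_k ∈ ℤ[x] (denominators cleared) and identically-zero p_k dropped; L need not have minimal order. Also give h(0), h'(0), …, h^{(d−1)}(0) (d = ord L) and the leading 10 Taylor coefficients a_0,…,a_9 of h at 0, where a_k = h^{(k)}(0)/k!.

f: a_k = 0, -9, 0, 27, 0, -729/5, 0, 6561/7, 0, -6561, …
g: a_k = 0, 16, -32, 256/3, -256, 4096/5, -8192/3, 65536/7, -32768, 1048576/9, …
Weyl lclm of L_f,L_g ⇒ L₀ (ord ≤ 4).
L = (-36 - 432·x + 972·x^2 + 1296·x^3)·Dx + (-25 - 72·x - 189·x^2 + 1944·x^3 + 2592·x^4)·Dx^2 + (-2 + x + 36·x^2 + 81·x^3 + 486·x^4 + 648·x^5)·Dx^3  (order 3).
h: a_k = 0, 7, -32, 337/3, -256, 3367/5, -8192/3, 72097/7, -32768, 989527/9, …
ICs: h(0) = 0, h′(0) = 7, h′′(0) = -64.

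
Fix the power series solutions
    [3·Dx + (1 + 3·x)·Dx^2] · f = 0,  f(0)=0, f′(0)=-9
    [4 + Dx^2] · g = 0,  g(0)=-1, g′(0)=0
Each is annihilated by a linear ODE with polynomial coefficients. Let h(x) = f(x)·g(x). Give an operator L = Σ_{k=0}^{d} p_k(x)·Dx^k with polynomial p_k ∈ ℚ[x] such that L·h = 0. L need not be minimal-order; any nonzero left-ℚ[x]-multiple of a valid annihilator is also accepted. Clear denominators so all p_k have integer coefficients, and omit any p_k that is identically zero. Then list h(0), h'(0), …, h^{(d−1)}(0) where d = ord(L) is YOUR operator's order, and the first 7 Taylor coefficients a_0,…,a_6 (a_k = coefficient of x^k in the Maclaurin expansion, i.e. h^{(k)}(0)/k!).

L = (-1112 - 1248·x + 7344·x^2 + 27648·x^3 + 20736·x^4) + (-48 + 2160·x + 10368·x^2 + 10368·x^3)·Dx + (-250 + 240·x + 4968·x^2 + 13824·x^3 + 10368·x^4)·Dx^2 + (-12 + 540·x + 2592·x^2 + 2592·x^3)·Dx^3 + (7 + 138·x + 783·x^2 + 1728·x^3 + 1296·x^4)·Dx^4  (order 4).
h: a_k = 0, 9, -27/2, 9, -135/4, 489/5, -252, …
ICs: h(0) = 0, h′(0) = 9, h′′(0) = -27, h′′′(0) = 54.

f: a_k = 0, -9, 27/2, -27, 243/4, -729/5, 729/2, …
g: a_k = -1, 0, 2, 0, -2/3, 0, 4/45, …
Product ⇒ symmetric product L₀, ord ≤ 4.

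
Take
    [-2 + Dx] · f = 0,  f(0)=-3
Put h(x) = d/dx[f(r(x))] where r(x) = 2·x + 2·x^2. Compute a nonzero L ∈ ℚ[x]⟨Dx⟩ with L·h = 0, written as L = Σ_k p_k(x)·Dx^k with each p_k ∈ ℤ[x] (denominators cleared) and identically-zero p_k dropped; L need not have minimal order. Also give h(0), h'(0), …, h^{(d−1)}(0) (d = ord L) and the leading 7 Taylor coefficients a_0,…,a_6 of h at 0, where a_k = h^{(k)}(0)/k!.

L = (6 + 16·x + 16·x^2) + (-1 - 2·x)·Dx  (order 1).
h: a_k = -12, -72, -240, -608, -1248, -11072/5, -52096/15, …
ICs: h(0) = -12.

f: a_k = -3, -6, -6, -4, -2, -4/5, -4/15, …
Substitute x→r, Dx→(1/r')Dx; clear ⇒ L₀.
Derive L from L₀ (diff closure).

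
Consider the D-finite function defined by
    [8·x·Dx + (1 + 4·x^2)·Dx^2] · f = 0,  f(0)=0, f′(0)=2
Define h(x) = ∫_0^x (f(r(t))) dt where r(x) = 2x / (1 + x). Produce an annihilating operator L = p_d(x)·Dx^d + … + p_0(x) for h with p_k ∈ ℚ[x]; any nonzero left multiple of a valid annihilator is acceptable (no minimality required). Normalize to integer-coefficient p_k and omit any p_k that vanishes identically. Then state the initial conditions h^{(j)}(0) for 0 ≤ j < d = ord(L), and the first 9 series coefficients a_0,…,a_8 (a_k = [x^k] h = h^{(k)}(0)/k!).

L = (2 + 34·x)·Dx^2 + (1 + 2·x + 17·x^2)·Dx^3  (order 3).
h: a_k = 0, 0, 2, -4/3, -13/3, 12, 202/15, -2444/21, 727/14, …
ICs: h(0) = 0, h′(0) = 0, h′′(0) = 4.

f: a_k = 0, 2, 0, -8/3, 0, 32/5, 0, -128/7, 0, …
Change of var in L_f (x↦r) gives L₀.
h=∫h₀ ⇒ L = L₀·Dx.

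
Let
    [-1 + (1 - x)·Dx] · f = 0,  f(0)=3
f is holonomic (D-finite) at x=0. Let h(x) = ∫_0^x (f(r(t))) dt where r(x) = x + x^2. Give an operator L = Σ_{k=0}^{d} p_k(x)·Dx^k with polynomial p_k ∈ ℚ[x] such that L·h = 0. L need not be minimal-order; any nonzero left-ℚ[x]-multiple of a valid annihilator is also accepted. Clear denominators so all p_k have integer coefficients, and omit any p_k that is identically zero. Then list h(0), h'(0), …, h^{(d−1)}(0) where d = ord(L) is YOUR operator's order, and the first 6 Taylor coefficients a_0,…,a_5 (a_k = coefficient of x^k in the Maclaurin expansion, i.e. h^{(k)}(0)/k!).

f: a_k = 3, 3, 3, 3, 3, 3, …
Substitute x→r, Dx→(1/r')Dx; clear ⇒ L₀.
h=∫₀ˣh₀: take L = L₀·Dx.
L = (1 + 2·x)·Dx + (-1 + x + x^2)·Dx^2  (order 2).
h: a_k = 0, 3, 3/2, 2, 9/4, 3, …
ICs: h(0) = 0, h′(0) = 3.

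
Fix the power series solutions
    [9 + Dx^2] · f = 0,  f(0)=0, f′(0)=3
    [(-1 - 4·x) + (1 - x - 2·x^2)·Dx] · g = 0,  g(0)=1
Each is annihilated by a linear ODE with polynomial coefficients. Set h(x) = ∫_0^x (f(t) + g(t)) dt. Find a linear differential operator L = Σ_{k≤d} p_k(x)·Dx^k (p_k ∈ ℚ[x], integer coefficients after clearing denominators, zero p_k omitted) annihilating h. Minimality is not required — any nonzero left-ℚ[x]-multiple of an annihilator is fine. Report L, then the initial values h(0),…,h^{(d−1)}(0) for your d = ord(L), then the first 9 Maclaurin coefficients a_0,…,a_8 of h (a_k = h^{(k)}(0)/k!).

f: a_k = 0, 3, 0, -9/2, 0, 81/40, 0, -243/560, 0, …
g: a_k = 1, 1, 3, 5, 11, 21, 43, 85, 171, …
Sum ⇒ L₀ = lclm(L_f,L_g) in ℚ(x)⟨Dx⟩.
∫: right-multiply L₀ by Dx.
L = (-117 - 486·x - 135·x^2 - 360·x^3 - 540·x^4 - 432·x^5)·Dx + (45 - 63·x - 81·x^2 + 153·x^3 + 18·x^4 - 324·x^5 - 216·x^6)·Dx^2 + (-13 - 54·x - 15·x^2 - 40·x^3 - 60·x^4 - 48·x^5)·Dx^3 + (5 - 7·x - 9·x^2 + 17·x^3 + 2·x^4 - 36·x^5 - 24·x^6)·Dx^4  (order 4).
h: a_k = 0, 1, 2, 1, 1/8, 11/5, 307/80, 43/7, 47357/4480, …
ICs: h(0) = 0, h′(0) = 1, h′′(0) = 4, h′′′(0) = 6.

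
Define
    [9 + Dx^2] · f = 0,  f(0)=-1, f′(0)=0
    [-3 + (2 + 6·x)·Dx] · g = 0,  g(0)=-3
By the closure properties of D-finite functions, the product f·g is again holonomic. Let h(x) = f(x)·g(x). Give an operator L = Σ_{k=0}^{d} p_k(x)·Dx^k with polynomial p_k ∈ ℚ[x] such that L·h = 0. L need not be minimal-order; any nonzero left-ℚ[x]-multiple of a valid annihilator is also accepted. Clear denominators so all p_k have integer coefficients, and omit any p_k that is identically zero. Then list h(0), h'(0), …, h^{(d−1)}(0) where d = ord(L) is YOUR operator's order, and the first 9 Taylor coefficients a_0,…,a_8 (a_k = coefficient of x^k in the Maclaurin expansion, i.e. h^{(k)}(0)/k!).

f: a_k = -1, 0, 9/2, 0, -27/8, 0, 81/80, 0, -729/4480, …
g: a_k = -3, -9/2, 27/8, -81/16, 1215/128, -5103/256, 45927/1024, -216513/2048, 8444007/32768, …
f·g: L₀ = L_f ⊗_s L_g, ord ≤ 2·1.
L = (63 + 216·x + 324·x^2) + (-12 - 36·x)·Dx + (4 + 24·x + 36·x^2)·Dx^2  (order 2).
h: a_k = 3, 9/2, -135/8, -243/16, 2025/128, 3159/256, -84807/5120, 292329/10240, -96330789/1146880, …
ICs: h(0) = 3, h′(0) = 9/2.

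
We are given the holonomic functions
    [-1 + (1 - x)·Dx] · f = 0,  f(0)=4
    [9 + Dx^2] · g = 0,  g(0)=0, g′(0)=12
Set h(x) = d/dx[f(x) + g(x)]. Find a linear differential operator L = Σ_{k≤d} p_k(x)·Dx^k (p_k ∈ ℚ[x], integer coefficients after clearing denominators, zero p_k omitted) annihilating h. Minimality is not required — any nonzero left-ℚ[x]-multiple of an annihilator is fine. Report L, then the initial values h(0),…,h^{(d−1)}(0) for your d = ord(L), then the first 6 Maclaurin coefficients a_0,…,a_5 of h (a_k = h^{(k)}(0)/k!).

f: a_k = 4, 4, 4, 4, 4, 4, …
g: a_k = 0, 12, 0, -18, 0, 81/10, …
Weyl lclm of L_f,L_g ⇒ L₀ (ord ≤ 3).
Differentiate: ansatz ord ≤ ord L₀ ⇒ L.
L = (126 - 108·x + 54·x^2) + (-45 + 99·x - 81·x^2 + 27·x^3)·Dx + (14 - 12·x + 6·x^2)·Dx^2 + (-5 + 11·x - 9·x^2 + 3·x^3)·Dx^3  (order 3).
h: a_k = 16, 8, -42, 16, 121/2, 24, …
ICs: h(0) = 16, h′(0) = 8, h′′(0) = -84.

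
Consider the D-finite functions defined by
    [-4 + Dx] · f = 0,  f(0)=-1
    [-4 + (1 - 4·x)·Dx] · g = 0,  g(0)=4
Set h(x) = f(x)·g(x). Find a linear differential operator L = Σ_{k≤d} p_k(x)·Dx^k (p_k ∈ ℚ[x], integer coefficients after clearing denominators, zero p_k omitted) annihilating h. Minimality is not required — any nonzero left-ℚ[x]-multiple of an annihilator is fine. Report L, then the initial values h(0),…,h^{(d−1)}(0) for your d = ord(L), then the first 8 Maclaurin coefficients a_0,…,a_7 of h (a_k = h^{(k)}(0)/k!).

L = (8 - 16·x) + (-1 + 4·x)·Dx  (order 1).
h: a_k = -4, -32, -160, -2048/3, -8320/3, -166912/15, -2003968/45, -11223040/63, …
ICs: h(0) = -4.

f: a_k = -1, -4, -8, -32/3, -32/3, -128/15, -256/45, -1024/315, …
g: a_k = 4, 16, 64, 256, 1024, 4096, 16384, 65536, …
L₀ := L_f ⊗_s L_g (sym. prod.), ord ≤ 1.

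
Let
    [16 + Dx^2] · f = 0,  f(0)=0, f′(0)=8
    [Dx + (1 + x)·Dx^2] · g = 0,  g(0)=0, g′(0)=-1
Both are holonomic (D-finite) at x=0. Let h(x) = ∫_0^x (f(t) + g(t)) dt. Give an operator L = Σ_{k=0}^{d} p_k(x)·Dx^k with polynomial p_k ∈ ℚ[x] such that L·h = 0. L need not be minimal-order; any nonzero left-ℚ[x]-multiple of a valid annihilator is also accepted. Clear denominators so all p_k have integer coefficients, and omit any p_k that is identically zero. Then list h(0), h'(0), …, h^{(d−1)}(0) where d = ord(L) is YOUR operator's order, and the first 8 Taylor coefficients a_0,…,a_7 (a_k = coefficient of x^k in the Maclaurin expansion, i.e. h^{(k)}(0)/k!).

f: a_k = 0, 8, 0, -64/3, 0, 256/15, 0, -2048/315, …
g: a_k = 0, -1, 1/2, -1/3, 1/4, -1/5, 1/6, -1/7, …
L₀ := lclm(L_f,L_g); ord L₀ ≤ 2+2.
Integrate: L := L₀·Dx.
L = (176 + 256·x + 128·x^2)·Dx^2 + (144 + 400·x + 384·x^2 + 128·x^3)·Dx^3 + (11 + 16·x + 8·x^2)·Dx^4 + (9 + 25·x + 24·x^2 + 8·x^3)·Dx^5  (order 5).
h: a_k = 0, 0, 7/2, 1/6, -65/12, 1/20, 253/90, 1/42, …
ICs: h(0) = 0, h′(0) = 0, h′′(0) = 7, h′′′(0) = 1, h′′′′(0) = -130.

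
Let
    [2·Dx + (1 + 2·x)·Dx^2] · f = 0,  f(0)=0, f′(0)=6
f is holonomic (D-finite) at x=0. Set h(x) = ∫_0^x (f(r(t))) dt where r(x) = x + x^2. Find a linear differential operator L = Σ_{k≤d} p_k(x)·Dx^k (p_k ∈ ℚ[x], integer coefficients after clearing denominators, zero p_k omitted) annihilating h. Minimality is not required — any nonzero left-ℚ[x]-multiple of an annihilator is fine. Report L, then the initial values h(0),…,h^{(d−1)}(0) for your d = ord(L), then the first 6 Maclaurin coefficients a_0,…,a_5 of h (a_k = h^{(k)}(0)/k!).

f: a_k = 0, 6, -6, 8, -12, 96/5, …
Substitute x→r, Dx→(1/r')Dx; clear ⇒ L₀.
h=∫₀ˣh₀: take L = L₀·Dx.
L = (4·x + 4·x^2)·Dx^2 + (1 + 4·x + 6·x^2 + 4·x^3)·Dx^3  (order 3).
h: a_k = 0, 0, 3, 0, -1, 6/5, …
ICs: h(0) = 0, h′(0) = 0, h′′(0) = 6.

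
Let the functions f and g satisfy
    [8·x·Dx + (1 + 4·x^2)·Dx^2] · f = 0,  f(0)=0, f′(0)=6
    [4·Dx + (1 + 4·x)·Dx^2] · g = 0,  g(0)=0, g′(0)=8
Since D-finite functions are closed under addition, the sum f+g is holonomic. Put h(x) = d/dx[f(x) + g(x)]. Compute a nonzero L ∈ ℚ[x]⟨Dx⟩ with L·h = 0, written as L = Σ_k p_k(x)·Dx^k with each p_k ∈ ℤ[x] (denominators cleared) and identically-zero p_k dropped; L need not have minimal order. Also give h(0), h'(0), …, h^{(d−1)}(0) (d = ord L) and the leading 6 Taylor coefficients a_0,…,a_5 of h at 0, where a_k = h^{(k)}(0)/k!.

L = (-8 - 96·x + 96·x^2 + 128·x^3) + (-10 - 16·x - 72·x^2 + 192·x^3 + 256·x^4)·Dx + (-1 - 2·x + 8·x^2 + 8·x^3 + 48·x^4 + 64·x^5)·Dx^2  (order 2).
h: a_k = 14, -32, 104, -512, 2144, -8192, …
ICs: h(0) = 14, h′(0) = -32.

f: a_k = 0, 6, 0, -8, 0, 96/5, …
g: a_k = 0, 8, -16, 128/3, -128, 2048/5, …
h₀=f+g: left-lcm gives L₀, ord ≤ 4.
Differentiate: ansatz ord ≤ ord L₀ ⇒ L.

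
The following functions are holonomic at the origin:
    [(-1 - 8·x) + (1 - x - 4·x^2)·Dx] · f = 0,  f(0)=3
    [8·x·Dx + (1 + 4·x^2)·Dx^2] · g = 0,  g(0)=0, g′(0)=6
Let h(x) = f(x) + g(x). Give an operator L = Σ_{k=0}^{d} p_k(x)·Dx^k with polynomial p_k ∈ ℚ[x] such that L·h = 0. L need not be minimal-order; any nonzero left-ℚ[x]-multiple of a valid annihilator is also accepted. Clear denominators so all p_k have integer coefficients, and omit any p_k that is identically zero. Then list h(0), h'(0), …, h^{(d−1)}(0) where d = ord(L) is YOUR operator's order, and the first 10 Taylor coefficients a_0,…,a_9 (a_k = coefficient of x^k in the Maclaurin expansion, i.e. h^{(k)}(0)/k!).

f: a_k = 3, 3, 15, 27, 87, 195, 543, 1323, 3495, 8787, …
g: a_k = 0, 6, 0, -8, 0, 96/5, 0, -384/7, 0, 512/3, …
h₀=f+g: left-lcm gives L₀, ord ≤ 3.
L = (-40 + 160·x + 2272·x^2 + 4608·x^3 + 16896·x^4 + 6144·x^6)·Dx + (31 + 264·x + 364·x^2 + 2208·x^3 + 4160·x^4 + 12800·x^5 + 768·x^6 + 6144·x^7)·Dx^2 + (-5 - 11·x - 80·x^2 + 116·x^3 + 80·x^4 + 704·x^5 + 1536·x^6 + 256·x^7 + 1024·x^8)·Dx^3  (order 3).
h: a_k = 3, 9, 15, 19, 87, 1071/5, 543, 8877/7, 3495, 26873/3, …
ICs: h(0) = 3, h′(0) = 9, h′′(0) = 30.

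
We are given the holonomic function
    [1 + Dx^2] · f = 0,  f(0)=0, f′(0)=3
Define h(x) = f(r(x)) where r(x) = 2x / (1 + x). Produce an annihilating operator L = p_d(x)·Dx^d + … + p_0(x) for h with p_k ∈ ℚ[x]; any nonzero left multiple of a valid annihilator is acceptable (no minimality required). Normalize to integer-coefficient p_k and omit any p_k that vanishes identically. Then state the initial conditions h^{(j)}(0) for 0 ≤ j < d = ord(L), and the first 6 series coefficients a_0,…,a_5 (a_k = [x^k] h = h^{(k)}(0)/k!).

L = 4 + (2 + 6·x + 6·x^2 + 2·x^3)·Dx + (1 + 4·x + 6·x^2 + 4·x^3 + x^4)·Dx^2  (order 2).
h: a_k = 0, 6, -6, 2, 6, -86/5, …
ICs: h(0) = 0, h′(0) = 6.

f: a_k = 0, 3, 0, -1/2, 0, 1/40, …
Substitute x→r, Dx→(1/r')Dx; clear ⇒ L₀.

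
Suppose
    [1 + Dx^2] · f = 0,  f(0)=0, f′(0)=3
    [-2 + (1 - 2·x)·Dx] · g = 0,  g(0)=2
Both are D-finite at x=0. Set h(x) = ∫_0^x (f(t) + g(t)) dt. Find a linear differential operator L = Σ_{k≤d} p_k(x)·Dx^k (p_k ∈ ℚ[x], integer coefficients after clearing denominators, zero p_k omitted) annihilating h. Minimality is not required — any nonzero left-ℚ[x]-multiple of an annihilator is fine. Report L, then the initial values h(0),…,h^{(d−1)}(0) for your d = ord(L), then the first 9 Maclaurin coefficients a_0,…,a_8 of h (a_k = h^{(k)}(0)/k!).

f: a_k = 0, 3, 0, -1/2, 0, 1/40, 0, -1/1680, 0, …
g: a_k = 2, 4, 8, 16, 32, 64, 128, 256, 512, …
Weyl lclm of L_f,L_g ⇒ L₀ (ord ≤ 3).
Integrate: L := L₀·Dx.
L = (-50 + 8·x - 8·x^2)·Dx + (9 - 22·x + 12·x^2 - 8·x^3)·Dx^2 + (-50 + 8·x - 8·x^2)·Dx^3 + (9 - 22·x + 12·x^2 - 8·x^3)·Dx^4  (order 4).
h: a_k = 0, 2, 7/2, 8/3, 31/8, 32/5, 2561/240, 128/7, 430079/13440, …
ICs: h(0) = 0, h′(0) = 2, h′′(0) = 7, h′′′(0) = 16.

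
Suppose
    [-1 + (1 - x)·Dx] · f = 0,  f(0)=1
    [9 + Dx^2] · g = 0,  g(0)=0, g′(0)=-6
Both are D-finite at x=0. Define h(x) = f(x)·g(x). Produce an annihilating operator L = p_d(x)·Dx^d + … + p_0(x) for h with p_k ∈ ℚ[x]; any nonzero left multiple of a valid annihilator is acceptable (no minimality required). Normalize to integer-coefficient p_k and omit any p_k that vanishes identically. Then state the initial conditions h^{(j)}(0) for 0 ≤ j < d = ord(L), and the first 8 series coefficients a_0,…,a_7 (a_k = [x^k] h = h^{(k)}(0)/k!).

f: a_k = 1, 1, 1, 1, 1, 1, 1, 1, …
g: a_k = 0, -6, 0, 9, 0, -81/20, 0, 243/280, …
L₀ := L_f ⊗_s L_g (sym. prod.), ord ≤ 2.
L = (-9 + 9·x) + 2·Dx + (-1 + x)·Dx^2  (order 2).
h: a_k = 0, -6, -6, 3, 3, -21/20, -21/20, -51/280, …
ICs: h(0) = 0, h′(0) = -6.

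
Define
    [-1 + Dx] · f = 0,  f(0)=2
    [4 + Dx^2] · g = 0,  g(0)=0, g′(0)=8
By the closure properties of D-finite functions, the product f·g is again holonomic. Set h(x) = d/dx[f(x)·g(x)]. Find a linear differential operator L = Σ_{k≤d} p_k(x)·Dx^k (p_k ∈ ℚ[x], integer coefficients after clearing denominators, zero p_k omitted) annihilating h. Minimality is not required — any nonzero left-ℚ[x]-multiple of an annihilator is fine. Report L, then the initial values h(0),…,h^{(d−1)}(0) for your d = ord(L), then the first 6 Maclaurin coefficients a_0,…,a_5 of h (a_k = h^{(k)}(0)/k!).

L = 5 - 2·Dx + Dx^2  (order 2).
h: a_k = 16, 32, -8, -32, -38/3, 44/15, …
ICs: h(0) = 16, h′(0) = 32.

f: a_k = 2, 2, 1, 1/3, 1/12, 1/60, …
g: a_k = 0, 8, 0, -16/3, 0, 16/15, …
L₀ := L_f ⊗_s L_g (sym. prod.), ord ≤ 2.
h₀' ⇒ L via d/dx closure of L₀.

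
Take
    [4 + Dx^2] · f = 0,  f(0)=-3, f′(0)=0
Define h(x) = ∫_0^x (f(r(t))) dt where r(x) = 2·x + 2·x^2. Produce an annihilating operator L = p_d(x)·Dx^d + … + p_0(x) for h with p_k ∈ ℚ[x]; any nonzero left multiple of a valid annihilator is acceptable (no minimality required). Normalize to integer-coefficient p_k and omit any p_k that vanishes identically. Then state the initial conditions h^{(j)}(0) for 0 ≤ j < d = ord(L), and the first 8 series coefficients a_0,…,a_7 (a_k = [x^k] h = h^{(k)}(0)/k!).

L = (16 + 96·x + 192·x^2 + 128·x^3)·Dx - 2·Dx^2 + (1 + 2·x)·Dx^3  (order 3).
h: a_k = 0, -3, 0, 8, 12, -8/5, -64/3, -2624/105, …
ICs: h(0) = 0, h′(0) = -3, h′′(0) = 0.

f: a_k = -3, 0, 6, 0, -2, 0, 4/15, 0, …
h₀=f(r): pull back L_f along r ⇒ L₀.
Integrate: L := L₀·Dx.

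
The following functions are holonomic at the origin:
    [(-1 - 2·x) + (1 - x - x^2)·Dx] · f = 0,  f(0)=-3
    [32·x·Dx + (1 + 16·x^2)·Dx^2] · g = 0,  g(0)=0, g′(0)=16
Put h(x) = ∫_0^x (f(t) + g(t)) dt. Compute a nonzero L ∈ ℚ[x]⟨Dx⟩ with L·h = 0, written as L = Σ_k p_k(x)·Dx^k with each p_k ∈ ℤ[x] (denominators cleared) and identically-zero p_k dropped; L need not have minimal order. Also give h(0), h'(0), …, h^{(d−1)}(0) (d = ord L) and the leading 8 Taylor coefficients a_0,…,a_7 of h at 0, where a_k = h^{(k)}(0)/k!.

f: a_k = -3, -3, -6, -9, -15, -24, -39, -63, …
g: a_k = 0, 16, 0, -256/3, 0, 4096/5, 0, -65536/7, …
f+g: L₀ = lclm(L_f,L_g), ord ≤ 1+2.
h=∫h₀ ⇒ L = L₀·Dx.
L = (-64 + 256·x + 3904·x^2 + 6912·x^3 + 9696·x^4 + 1536·x^6)·Dx^2 + (25 + 24·x - 542·x^2 + 780·x^3 + 6800·x^4 + 6560·x^5 + 768·x^6 + 1536·x^7)·Dx^3 + (-2 - 17·x - 62·x^2 - 202·x^3 - 445·x^4 + 1136·x^5 + 576·x^6 + 256·x^7 + 256·x^8)·Dx^4  (order 4).
h: a_k = 0, -3, 13/2, -2, -283/12, -3, 1988/15, -39/7, …
ICs: h(0) = 0, h′(0) = -3, h′′(0) = 13, h′′′(0) = -12.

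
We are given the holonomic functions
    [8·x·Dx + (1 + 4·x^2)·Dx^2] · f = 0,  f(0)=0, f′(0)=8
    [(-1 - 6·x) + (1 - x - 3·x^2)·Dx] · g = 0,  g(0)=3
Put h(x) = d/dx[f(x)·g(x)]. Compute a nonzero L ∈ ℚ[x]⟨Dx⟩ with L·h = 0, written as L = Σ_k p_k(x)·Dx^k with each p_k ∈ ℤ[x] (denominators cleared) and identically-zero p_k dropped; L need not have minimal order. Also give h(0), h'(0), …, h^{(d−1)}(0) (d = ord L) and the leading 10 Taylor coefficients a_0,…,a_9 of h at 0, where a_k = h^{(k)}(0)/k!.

f: a_k = 0, 8, 0, -32/3, 0, 128/5, 0, -512/7, 0, 2048/9, …
g: a_k = 3, 3, 12, 21, 57, 120, 291, 651, 1524, 3477, …
h₀=f·g: eliminate ⇒ L₀, order ≤ 2·1.
Derive L from L₀ (diff closure).
L = (22 + 1032·x^2 + 1152·x^3 + 5184·x^4) + (13 + 86·x + 132·x^2 + 600·x^3 + 1152·x^4 + 3456·x^5)·Dx + (-3 - x - 35·x^2 + 44·x^3 + 16·x^4 + 192·x^5 + 432·x^6)·Dx^2  (order 2).
h: a_k = 24, 48, 192, 544, 2024, 24384/5, 63272/5, 1188928/35, 3260928/35, 692720/3, …
ICs: h(0) = 24, h′(0) = 48.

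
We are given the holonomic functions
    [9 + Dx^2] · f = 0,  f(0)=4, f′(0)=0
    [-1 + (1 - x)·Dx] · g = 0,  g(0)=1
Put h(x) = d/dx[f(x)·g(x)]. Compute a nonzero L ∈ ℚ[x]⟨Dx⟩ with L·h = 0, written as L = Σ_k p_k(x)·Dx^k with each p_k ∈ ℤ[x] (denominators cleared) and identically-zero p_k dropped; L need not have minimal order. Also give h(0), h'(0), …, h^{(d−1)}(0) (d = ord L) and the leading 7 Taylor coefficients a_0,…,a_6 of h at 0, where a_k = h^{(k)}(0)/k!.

f: a_k = 4, 0, -18, 0, 27/2, 0, -81/20, …
g: a_k = 1, 1, 1, 1, 1, 1, 1, …
f·g: L₀ = L_f ⊗_s L_g, ord ≤ 2·1.
Differentiate: ansatz ord ≤ ord L₀ ⇒ L.
L = (7 - 18·x + 9·x^2) + (-2 + 2·x)·Dx + (1 - 2·x + x^2)·Dx^2  (order 2).
h: a_k = 4, -28, -42, -2, -5/2, -273/10, -637/20, …
ICs: h(0) = 4, h′(0) = -28.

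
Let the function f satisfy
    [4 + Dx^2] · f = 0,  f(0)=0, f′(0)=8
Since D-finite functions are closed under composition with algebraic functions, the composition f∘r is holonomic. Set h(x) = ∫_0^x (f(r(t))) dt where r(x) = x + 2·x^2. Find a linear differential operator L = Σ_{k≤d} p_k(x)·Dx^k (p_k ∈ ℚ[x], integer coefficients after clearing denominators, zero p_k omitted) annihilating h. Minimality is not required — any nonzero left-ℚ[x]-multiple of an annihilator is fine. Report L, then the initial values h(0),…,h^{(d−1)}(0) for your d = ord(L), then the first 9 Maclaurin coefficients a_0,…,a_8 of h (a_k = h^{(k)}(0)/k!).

L = (4 + 48·x + 192·x^2 + 256·x^3)·Dx - 4·Dx^2 + (1 + 4·x)·Dx^3  (order 3).
h: a_k = 0, 0, 4, 16/3, -4/3, -32/5, -472/45, -32/7, 1676/315, …
ICs: h(0) = 0, h′(0) = 0, h′′(0) = 8.

f: a_k = 0, 8, 0, -16/3, 0, 16/15, 0, -32/315, 0, …
L₀ from L_f via x↦r, Dx↦r'^{-1}Dx.
h=∫₀ˣh₀: take L = L₀·Dx.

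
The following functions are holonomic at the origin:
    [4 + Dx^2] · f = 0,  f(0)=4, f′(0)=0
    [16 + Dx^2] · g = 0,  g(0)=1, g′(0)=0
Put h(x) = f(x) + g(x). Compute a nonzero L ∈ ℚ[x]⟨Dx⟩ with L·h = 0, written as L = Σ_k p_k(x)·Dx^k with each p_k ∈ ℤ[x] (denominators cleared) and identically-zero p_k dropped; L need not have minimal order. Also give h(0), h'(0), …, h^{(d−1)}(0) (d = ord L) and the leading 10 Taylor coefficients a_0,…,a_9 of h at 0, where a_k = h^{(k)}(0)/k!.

L = 64 + 20·Dx^2 + Dx^4  (order 4).
h: a_k = 5, 0, -16, 0, 40/3, 0, -272/45, 0, 104/63, 0, …
ICs: h(0) = 5, h′(0) = 0, h′′(0) = -32, h′′′(0) = 0.

f: a_k = 4, 0, -8, 0, 8/3, 0, -16/45, 0, 8/315, 0, …
g: a_k = 1, 0, -8, 0, 32/3, 0, -256/45, 0, 512/315, 0, …
Weyl lclm of L_f,L_g ⇒ L₀ (ord ≤ 4).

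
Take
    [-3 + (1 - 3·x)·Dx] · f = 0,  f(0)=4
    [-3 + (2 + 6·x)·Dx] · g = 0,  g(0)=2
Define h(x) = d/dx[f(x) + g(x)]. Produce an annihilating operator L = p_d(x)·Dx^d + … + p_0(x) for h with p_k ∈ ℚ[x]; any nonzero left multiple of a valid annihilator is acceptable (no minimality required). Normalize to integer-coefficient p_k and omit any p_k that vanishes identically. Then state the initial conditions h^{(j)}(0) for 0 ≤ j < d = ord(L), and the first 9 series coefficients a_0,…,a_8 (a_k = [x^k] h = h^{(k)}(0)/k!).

L = (-162 - 162·x) + (-63 - 486·x - 567·x^2)·Dx + (10 + 18·x - 90·x^2 - 162·x^3)·Dx^2  (order 2).
h: a_k = 15, 135/2, 2673/8, 20331/16, 630585/128, 4433049/256, 63210861/1024, 427167027/2048, 23345671689/32768, …
ICs: h(0) = 15, h′(0) = 135/2.

f: a_k = 4, 12, 36, 108, 324, 972, 2916, 8748, 26244, …
g: a_k = 2, 3, -9/4, 27/8, -405/64, 1701/128, -15309/512, 72171/1024, -2814669/16384, …
L₀ := lclm(L_f,L_g); ord L₀ ≤ 1+1.
h₀' ⇒ L via d/dx closure of L₀.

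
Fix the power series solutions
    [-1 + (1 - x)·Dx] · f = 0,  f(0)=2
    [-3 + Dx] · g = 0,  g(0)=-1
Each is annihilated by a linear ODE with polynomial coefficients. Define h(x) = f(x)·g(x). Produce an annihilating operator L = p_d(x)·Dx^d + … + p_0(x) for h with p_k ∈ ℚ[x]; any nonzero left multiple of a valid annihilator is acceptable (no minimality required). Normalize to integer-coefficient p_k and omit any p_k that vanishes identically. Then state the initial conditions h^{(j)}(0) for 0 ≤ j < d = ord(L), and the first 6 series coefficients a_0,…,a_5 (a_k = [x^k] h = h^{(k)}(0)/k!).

f: a_k = 2, 2, 2, 2, 2, 2, …
g: a_k = -1, -3, -9/2, -9/2, -27/8, -81/40, …
L₀ := L_f ⊗_s L_g (sym. prod.), ord ≤ 1.
L = (4 - 3·x) + (-1 + x)·Dx  (order 1).
h: a_k = -2, -8, -17, -26, -131/4, -184/5, …
ICs: h(0) = -2.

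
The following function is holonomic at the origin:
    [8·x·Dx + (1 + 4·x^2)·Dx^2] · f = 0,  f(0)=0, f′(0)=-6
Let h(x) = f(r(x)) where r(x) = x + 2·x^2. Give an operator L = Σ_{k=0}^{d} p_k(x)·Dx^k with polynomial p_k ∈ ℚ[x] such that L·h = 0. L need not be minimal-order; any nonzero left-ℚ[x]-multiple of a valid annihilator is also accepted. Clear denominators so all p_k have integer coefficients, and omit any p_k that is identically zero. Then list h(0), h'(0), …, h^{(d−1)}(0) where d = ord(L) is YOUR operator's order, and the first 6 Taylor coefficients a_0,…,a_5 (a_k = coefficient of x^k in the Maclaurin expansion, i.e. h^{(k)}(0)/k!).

L = (-4 + 8·x + 64·x^2 + 192·x^3 + 192·x^4)·Dx + (1 + 4·x + 4·x^2 + 32·x^3 + 80·x^4 + 64·x^5)·Dx^2  (order 2).
h: a_k = 0, -6, -12, 8, 48, 384/5, …
ICs: h(0) = 0, h′(0) = -6.

f: a_k = 0, -6, 0, 8, 0, -96/5, …
f∘r: x↦r, Dx↦Dx/r' in L_f ⇒ L₀.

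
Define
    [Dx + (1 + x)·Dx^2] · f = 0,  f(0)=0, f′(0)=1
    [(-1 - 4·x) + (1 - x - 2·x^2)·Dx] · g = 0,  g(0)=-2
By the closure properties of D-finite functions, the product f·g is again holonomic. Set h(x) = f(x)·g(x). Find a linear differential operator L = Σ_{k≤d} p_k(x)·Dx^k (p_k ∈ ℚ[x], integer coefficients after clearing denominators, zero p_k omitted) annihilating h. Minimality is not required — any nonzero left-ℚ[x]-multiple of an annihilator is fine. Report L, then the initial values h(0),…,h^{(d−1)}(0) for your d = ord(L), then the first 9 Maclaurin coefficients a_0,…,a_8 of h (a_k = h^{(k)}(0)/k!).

f: a_k = 0, 1, -1/2, 1/3, -1/4, 1/5, -1/6, 1/7, -1/8, …
g: a_k = -2, -2, -6, -10, -22, -42, -86, -170, -342, …
f·g: L₀ = L_f ⊗_s L_g, ord ≤ 2·1.
L = (5 + 8·x) + (1 + 11·x + 10·x^2)·Dx + (-1 + 3·x^2 + 2·x^3)·Dx^2  (order 2).
h: a_k = 0, -2, -1, -17/3, -43/6, -189/10, -329/10, -4969/70, -3823/28, …
ICs: h(0) = 0, h′(0) = -2.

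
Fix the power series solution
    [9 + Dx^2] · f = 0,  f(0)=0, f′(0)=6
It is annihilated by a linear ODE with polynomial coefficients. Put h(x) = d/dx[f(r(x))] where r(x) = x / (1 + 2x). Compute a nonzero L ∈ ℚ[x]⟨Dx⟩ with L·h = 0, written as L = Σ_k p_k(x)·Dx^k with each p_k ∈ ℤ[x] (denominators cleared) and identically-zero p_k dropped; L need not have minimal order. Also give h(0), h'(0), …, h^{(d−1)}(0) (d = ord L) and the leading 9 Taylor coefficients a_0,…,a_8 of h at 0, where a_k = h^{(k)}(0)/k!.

L = (33 + 96·x + 96·x^2) + (12 + 72·x + 144·x^2 + 96·x^3)·Dx + (1 + 8·x + 24·x^2 + 32·x^3 + 16·x^4)·Dx^2  (order 2).
h: a_k = 6, -24, 45, 24, -2319/4, 2925, -429483/40, 166326/5, -40937265/448, …
ICs: h(0) = 6, h′(0) = -24.

f: a_k = 0, 6, 0, -9, 0, 81/20, 0, -243/280, 0, …
f∘r: x↦r, Dx↦Dx/r' in L_f ⇒ L₀.
Derive L from L₀ (diff closure).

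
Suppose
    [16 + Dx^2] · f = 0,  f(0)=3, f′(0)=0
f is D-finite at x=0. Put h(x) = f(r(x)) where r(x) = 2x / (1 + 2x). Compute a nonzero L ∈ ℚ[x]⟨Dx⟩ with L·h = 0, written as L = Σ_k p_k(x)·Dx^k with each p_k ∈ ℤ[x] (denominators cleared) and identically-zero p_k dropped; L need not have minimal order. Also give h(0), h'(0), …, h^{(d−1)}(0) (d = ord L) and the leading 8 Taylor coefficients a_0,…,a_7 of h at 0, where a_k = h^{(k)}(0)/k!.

f: a_k = 3, 0, -24, 0, 32, 0, -256/15, 0, …
f∘r: x↦r, Dx↦Dx/r' in L_f ⇒ L₀.
L = 64 + (4 + 24·x + 48·x^2 + 32·x^3)·Dx + (1 + 8·x + 24·x^2 + 32·x^3 + 16·x^4)·Dx^2  (order 2).
h: a_k = 3, 0, -96, 384, -640, -1024, 175616/15, -251904/5, …
ICs: h(0) = 3, h′(0) = 0.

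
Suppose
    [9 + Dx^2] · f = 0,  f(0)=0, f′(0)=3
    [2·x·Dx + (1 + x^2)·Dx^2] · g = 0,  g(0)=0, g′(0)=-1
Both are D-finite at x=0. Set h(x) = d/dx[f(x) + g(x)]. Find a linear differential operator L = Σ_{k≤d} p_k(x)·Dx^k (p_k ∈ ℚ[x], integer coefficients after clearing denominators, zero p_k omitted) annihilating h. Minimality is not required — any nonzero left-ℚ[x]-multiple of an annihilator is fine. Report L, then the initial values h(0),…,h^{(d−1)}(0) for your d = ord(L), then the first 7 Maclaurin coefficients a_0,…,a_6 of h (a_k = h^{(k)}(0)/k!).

L = (-54·x + 540·x^3 + 162·x^5) + (63 + 279·x^2 + 297·x^4 + 81·x^6)·Dx + (-6·x + 60·x^3 + 18·x^5)·Dx^2 + (7 + 31·x^2 + 33·x^4 + 9·x^6)·Dx^3  (order 3).
h: a_k = 2, 0, -25/2, 0, 73/8, 0, -163/80, …
ICs: h(0) = 2, h′(0) = 0, h′′(0) = -25.

f: a_k = 0, 3, 0, -9/2, 0, 81/40, 0, …
g: a_k = 0, -1, 0, 1/3, 0, -1/5, 0, …
f+g: L₀ = lclm(L_f,L_g), ord ≤ 2+2.
Derive L from L₀ (diff closure).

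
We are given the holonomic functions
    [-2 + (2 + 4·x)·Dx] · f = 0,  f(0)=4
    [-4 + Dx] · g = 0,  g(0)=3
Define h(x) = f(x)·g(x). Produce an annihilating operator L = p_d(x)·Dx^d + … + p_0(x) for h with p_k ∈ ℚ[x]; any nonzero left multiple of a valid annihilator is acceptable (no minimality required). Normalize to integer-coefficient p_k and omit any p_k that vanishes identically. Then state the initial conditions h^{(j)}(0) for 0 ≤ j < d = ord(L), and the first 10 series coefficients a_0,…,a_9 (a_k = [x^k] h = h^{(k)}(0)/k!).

f: a_k = 4, 4, -2, 2, -5/2, 7/2, -21/4, 33/4, -429/32, 715/32, …
g: a_k = 3, 12, 24, 32, 32, 128/5, 256/15, 1024/105, 512/105, 2048/945, …
h₀=f·g: eliminate ⇒ L₀, order ≤ 1·1.
L = (-5 - 8·x) + (1 + 2·x)·Dx  (order 1).
h: a_k = 12, 60, 138, 206, 449/2, 1949/10, 1643/12, 36047/420, 135617/3360, 815221/30240, …
ICs: h(0) = 12.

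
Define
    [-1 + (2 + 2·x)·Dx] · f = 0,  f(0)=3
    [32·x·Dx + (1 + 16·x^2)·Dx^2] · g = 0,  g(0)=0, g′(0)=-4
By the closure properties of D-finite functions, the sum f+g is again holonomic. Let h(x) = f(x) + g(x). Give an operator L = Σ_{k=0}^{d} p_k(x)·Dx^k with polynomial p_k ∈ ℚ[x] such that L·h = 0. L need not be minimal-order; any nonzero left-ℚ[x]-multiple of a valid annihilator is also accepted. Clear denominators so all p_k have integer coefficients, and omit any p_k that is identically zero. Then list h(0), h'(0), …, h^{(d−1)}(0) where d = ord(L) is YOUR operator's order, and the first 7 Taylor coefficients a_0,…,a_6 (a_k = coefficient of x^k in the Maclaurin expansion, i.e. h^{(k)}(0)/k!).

L = (-64 - 160·x + 3072·x^2 + 1536·x^3)·Dx + (-131 - 256·x + 5920·x^2 + 12288·x^3 + 5376·x^4)·Dx^2 + (-2 + 126·x + 192·x^2 + 2112·x^3 + 3584·x^4 + 1536·x^5)·Dx^3  (order 3).
h: a_k = 3, -5/2, -3/8, 1033/48, -15/128, -262039/1280, -63/1024, …
ICs: h(0) = 3, h′(0) = -5/2, h′′(0) = -3/4.

f: a_k = 3, 3/2, -3/8, 3/16, -15/128, 21/256, -63/1024, …
g: a_k = 0, -4, 0, 64/3, 0, -1024/5, 0, …
h₀=f+g: left-lcm gives L₀, ord ≤ 3.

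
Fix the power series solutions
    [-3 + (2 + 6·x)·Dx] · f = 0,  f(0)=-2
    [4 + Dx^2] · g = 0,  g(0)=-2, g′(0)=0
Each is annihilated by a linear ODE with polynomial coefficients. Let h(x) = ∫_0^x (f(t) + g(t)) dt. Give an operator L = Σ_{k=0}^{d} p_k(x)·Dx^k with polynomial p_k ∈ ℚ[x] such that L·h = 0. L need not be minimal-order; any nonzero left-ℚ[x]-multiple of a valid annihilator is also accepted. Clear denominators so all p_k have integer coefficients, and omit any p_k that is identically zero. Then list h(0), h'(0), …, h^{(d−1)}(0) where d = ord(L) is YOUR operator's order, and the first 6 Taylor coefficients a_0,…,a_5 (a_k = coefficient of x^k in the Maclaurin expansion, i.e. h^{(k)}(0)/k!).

L = (-516 - 1152·x - 1728·x^2)·Dx + (56 + 936·x + 3456·x^2 + 3456·x^3)·Dx^2 + (-129 - 288·x - 432·x^2)·Dx^3 + (14 + 234·x + 864·x^2 + 864·x^3)·Dx^4  (order 4).
h: a_k = 0, -4, -3/2, 25/12, -27/32, 959/960, …
ICs: h(0) = 0, h′(0) = -4, h′′(0) = -3, h′′′(0) = 25/2.

f: a_k = -2, -3, 9/4, -27/8, 405/64, -1701/128, …
g: a_k = -2, 0, 4, 0, -4/3, 0, …
h₀=f+g: left-lcm gives L₀, ord ≤ 3.
h=∫₀ˣh₀: take L = L₀·Dx.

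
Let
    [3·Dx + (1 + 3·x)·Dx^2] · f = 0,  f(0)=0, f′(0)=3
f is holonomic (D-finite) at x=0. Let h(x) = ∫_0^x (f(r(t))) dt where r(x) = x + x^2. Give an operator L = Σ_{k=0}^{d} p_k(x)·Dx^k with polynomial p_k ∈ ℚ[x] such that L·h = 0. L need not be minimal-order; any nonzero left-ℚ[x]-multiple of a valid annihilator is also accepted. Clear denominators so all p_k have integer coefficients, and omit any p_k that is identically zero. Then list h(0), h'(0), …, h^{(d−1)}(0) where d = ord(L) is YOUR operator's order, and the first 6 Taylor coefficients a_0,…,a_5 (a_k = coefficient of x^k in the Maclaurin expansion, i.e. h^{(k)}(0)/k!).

f: a_k = 0, 3, -9/2, 9, -81/4, 243/5, …
Substitute x→r, Dx→(1/r')Dx; clear ⇒ L₀.
∫: right-multiply L₀ by Dx.
L = (1 + 6·x + 6·x^2)·Dx^2 + (1 + 5·x + 9·x^2 + 6·x^3)·Dx^3  (order 3).
h: a_k = 0, 0, 3/2, -1/2, 0, 9/20, …
ICs: h(0) = 0, h′(0) = 0, h′′(0) = 3.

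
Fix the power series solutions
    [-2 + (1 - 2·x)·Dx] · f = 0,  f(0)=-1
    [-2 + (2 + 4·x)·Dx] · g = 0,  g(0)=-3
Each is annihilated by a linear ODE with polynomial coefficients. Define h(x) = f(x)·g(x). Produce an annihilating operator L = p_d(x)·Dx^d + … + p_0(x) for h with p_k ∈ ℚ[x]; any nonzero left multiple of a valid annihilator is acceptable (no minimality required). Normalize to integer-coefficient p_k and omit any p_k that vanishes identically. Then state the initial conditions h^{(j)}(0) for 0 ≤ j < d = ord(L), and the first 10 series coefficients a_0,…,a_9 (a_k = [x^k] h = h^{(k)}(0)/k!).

L = (3 + 2·x) + (-1 + 4·x^2)·Dx  (order 1).
h: a_k = 3, 9, 33/2, 69/2, 537/8, 1095/8, 4317/16, 8733/16, 138441/128, 279027/128, …
ICs: h(0) = 3.

f: a_k = -1, -2, -4, -8, -16, -32, -64, -128, -256, -512, …
g: a_k = -3, -3, 3/2, -3/2, 15/8, -21/8, 63/16, -99/16, 1287/128, -2145/128, …
L₀ := L_f ⊗_s L_g (sym. prod.), ord ≤ 1.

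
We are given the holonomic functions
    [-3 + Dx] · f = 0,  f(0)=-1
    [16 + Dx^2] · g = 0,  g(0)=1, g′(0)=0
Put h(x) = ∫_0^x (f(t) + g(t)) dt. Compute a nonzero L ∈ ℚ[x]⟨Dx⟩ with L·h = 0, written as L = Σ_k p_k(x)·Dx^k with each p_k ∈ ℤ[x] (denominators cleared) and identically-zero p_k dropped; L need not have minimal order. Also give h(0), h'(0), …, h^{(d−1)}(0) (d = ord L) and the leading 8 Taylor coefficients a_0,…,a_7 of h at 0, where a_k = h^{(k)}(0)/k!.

L = -48·Dx + 16·Dx^2 - 3·Dx^3 + Dx^4  (order 4).
h: a_k = 0, 0, -3/2, -25/6, -9/8, 35/24, -27/80, -965/1008, …
ICs: h(0) = 0, h′(0) = 0, h′′(0) = -3, h′′′(0) = -25.

f: a_k = -1, -3, -9/2, -9/2, -27/8, -81/40, -81/80, -243/560, …
g: a_k = 1, 0, -8, 0, 32/3, 0, -256/45, 0, …
f+g: L₀ = lclm(L_f,L_g), ord ≤ 1+2.
Integrate: L := L₀·Dx.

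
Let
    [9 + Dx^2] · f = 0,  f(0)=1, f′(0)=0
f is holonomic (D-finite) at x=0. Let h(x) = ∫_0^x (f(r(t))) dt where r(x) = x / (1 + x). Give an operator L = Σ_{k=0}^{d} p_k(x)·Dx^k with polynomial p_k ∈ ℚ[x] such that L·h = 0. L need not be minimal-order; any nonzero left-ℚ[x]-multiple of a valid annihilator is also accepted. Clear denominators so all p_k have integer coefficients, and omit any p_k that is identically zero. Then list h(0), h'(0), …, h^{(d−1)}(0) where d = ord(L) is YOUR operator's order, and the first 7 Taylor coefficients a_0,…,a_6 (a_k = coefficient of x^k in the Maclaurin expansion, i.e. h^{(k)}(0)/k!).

f: a_k = 1, 0, -9/2, 0, 27/8, 0, -81/80, …
Substitute x→r, Dx→(1/r')Dx; clear ⇒ L₀.
h=∫₀ˣh₀: take L = L₀·Dx.
L = 9·Dx + (2 + 6·x + 6·x^2 + 2·x^3)·Dx^2 + (1 + 4·x + 6·x^2 + 4·x^3 + x^4)·Dx^3  (order 3).
h: a_k = 0, 1, 0, -3/2, 9/4, -81/40, 3/4, …
ICs: h(0) = 0, h′(0) = 1, h′′(0) = 0.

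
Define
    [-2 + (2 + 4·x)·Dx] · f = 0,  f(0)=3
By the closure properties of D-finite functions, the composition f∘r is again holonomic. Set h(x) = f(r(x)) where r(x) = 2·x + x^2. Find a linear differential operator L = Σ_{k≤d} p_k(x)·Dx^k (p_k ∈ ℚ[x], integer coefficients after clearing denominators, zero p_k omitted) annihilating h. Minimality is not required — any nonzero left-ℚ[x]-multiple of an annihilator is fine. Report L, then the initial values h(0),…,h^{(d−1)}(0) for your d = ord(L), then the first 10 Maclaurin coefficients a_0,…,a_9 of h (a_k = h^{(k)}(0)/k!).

f: a_k = 3, 3, -3/2, 3/2, -15/8, 21/8, -63/16, 99/16, -1287/128, 2145/128, …
h₀=f(r): pull back L_f along r ⇒ L₀.
L = (-2 - 2·x) + (1 + 4·x + 2·x^2)·Dx  (order 1).
h: a_k = 3, 6, -3, 6, -27/2, 33, -171/2, 231, -5151/8, 7353/4, …
ICs: h(0) = 3.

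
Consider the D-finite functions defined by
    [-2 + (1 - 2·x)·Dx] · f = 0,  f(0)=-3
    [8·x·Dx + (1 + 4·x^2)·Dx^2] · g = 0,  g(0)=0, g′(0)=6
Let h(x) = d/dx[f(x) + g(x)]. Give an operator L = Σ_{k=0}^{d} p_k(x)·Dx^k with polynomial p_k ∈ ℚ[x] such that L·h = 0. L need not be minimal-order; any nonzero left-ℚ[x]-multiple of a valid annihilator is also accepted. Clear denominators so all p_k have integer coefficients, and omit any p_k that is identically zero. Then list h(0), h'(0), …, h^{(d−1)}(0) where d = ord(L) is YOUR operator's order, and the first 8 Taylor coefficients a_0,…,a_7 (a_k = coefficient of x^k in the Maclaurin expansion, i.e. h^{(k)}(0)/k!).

L = (-8 + 64·x + 96·x^2) + (8 - 8·x + 32·x^2 + 96·x^3)·Dx + (-1 + 16·x^4)·Dx^2  (order 2).
h: a_k = 0, -24, -96, -192, -384, -1152, -3072, -6144, …
ICs: h(0) = 0, h′(0) = -24.

f: a_k = -3, -6, -12, -24, -48, -96, -192, -384, …
g: a_k = 0, 6, 0, -8, 0, 96/5, 0, -384/7, …
h₀=f+g: left-lcm gives L₀, ord ≤ 3.
Differentiate: ansatz ord ≤ ord L₀ ⇒ L.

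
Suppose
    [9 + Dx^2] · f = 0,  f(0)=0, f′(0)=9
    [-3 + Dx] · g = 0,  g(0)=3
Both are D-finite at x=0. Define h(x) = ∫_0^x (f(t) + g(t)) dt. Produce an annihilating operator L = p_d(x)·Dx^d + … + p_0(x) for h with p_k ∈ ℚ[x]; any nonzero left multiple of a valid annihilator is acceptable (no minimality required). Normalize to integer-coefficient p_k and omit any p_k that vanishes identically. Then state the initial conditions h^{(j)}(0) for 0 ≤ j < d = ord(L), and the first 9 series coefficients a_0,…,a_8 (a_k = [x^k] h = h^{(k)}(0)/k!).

f: a_k = 0, 9, 0, -27/2, 0, 243/40, 0, -729/560, 0, …
g: a_k = 3, 9, 27/2, 27/2, 81/8, 243/40, 243/80, 729/560, 2187/4480, …
Sum ⇒ L₀ = lclm(L_f,L_g) in ℚ(x)⟨Dx⟩.
h=∫₀ˣh₀: take L = L₀·Dx.
L = -27·Dx + 9·Dx^2 - 3·Dx^3 + Dx^4  (order 4).
h: a_k = 0, 3, 9, 9/2, 0, 81/40, 81/40, 243/560, 0, …
ICs: h(0) = 0, h′(0) = 3, h′′(0) = 18, h′′′(0) = 27.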